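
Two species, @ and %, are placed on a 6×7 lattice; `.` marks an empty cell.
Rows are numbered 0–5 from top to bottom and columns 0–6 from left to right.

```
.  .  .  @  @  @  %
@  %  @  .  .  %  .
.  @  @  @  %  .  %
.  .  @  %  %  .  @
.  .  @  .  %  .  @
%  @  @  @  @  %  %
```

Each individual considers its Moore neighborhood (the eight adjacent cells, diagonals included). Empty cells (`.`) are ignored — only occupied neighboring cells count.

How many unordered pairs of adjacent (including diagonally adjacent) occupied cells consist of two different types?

Scan each occupied cell's neighbors to the right and below (and the two forward diagonals) so each pair is counted once.
From row 0: 3 unlike of 7 pairs (running 3/7).
From row 1: 4 unlike of 10 pairs (running 7/17).
From row 2: 5 unlike of 12 pairs (running 12/29).
From row 3: 2 unlike of 7 pairs (running 14/36).
From row 4: 4 unlike of 8 pairs (running 18/44).
From row 5: 2 unlike of 6 pairs (running 20/50).
Total adjacent occupied pairs: 50; unlike-type pairs: 20.

20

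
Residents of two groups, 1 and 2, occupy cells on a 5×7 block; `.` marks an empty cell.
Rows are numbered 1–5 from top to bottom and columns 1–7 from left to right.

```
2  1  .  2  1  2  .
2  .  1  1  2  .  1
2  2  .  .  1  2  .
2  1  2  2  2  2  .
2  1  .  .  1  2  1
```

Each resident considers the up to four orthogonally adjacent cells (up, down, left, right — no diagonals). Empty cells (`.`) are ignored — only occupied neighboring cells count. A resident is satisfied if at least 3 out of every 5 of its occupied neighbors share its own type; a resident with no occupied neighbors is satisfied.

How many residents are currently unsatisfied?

(1,1)2 1/2 not
(1,2)1 0/1 not
(1,4)2 0/2 not
(1,5)1 0/3 not
(1,6)2 0/1 not
(2,1)2 2/2 satisfied
(2,3)1 1/1 satisfied
(2,4)1 1/3 not
(2,5)2 0/3 not
(2,7)1 0/0 satisfied
(3,1)2 3/3 satisfied
(3,2)2 1/2 not
(3,5)1 0/3 not
(3,6)2 1/2 not
(4,1)2 2/3 satisfied
(4,2)1 1/4 not
(4,3)2 1/2 not
(4,4)2 2/2 satisfied
(4,5)2 2/4 not
(4,6)2 3/3 satisfied
(5,1)2 1/2 not
(5,2)1 1/2 not
(5,5)1 0/2 not
(5,6)2 1/3 not
(5,7)1 0/1 not
Unsatisfied: (1,1), (1,2), (1,4), (1,5), (1,6), (2,4), (2,5), (3,2), (3,5), (3,6), (4,2), (4,3), (4,5), (5,1), (5,2), (5,5), (5,6), (5,7) — 18 in total.

18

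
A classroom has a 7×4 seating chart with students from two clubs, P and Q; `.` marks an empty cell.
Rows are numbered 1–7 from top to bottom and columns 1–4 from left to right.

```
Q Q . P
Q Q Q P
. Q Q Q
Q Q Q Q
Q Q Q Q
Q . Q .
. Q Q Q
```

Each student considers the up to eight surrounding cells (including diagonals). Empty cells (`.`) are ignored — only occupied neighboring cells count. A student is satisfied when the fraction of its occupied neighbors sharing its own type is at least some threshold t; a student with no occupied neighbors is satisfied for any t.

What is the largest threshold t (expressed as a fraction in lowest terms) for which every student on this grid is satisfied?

Row 1: (1,1)Q 3/3 · (1,2)Q 4/4 · (1,4)P 1/2
Row 2: (2,1)Q 4/4 · (2,2)Q 6/6 · (2,3)Q 5/7 · (2,4)P 1/4
Row 3: (3,2)Q 7/7 · (3,3)Q 7/8 · (3,4)Q 4/5
Row 4: (4,1)Q 4/4 · (4,2)Q 7/7 · (4,3)Q 8/8 · (4,4)Q 5/5
Row 5: (5,1)Q 4/4 · (5,2)Q 7/7 · (5,3)Q 6/6 · (5,4)Q 4/4
Row 6: (6,1)Q 3/3 · (6,3)Q 6/6
Row 7: (7,2)Q 3/3 · (7,3)Q 3/3 · (7,4)Q 2/2
The smallest same-type fraction is 1/4 at (2,4), which reduces to 1/4. Any threshold above that leaves this student unsatisfied.

1/4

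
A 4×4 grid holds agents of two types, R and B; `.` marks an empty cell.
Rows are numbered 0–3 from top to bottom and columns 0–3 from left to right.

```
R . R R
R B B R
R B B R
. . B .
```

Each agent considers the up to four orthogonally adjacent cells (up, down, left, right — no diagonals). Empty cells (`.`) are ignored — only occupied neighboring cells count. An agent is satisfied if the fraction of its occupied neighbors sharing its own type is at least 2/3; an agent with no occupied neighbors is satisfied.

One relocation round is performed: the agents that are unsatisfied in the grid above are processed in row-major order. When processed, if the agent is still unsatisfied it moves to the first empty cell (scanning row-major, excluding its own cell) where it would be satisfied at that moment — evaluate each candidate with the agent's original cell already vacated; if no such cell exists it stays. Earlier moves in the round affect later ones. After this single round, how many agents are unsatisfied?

1

Initially unsatisfied (in order): (0,2), (1,2), (2,0), (2,3).
  (0,2) → (3,0).
  (1,2): now satisfied by earlier moves; stays.
  (2,0): now satisfied by earlier moves; stays.
  (2,3): no empty cell satisfies it; stays.
Resulting grid:
R . . R
R B B R
R B B R
R . B .
Unsatisfied now: (2,3).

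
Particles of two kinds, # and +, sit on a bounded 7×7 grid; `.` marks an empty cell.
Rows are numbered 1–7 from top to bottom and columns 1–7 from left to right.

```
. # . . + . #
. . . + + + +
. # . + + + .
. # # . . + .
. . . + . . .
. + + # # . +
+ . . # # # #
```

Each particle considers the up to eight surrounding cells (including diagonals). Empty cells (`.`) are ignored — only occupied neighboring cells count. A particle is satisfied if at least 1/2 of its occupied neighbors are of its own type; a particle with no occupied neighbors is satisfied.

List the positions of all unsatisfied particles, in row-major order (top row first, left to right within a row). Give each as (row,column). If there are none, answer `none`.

(1,7), (5,4), (6,7)

Row 1: (1,2)# 0/0 ok · (1,5)+ 3/3 ok · (1,7)# 0/2 unhappy
Row 2: (2,4)+ 4/4 ok · (2,5)+ 6/6 ok · (2,6)+ 5/6 ok · (2,7)+ 2/3 ok
Row 3: (3,2)# 2/2 ok · (3,4)+ 3/4 ok · (3,5)+ 6/6 ok · (3,6)+ 5/5 ok
Row 4: (4,2)# 2/2 ok · (4,3)# 2/4 ok · (4,6)+ 2/2 ok
Row 5: (5,4)+ 1/4 unhappy
Row 6: (6,2)+ 2/2 ok · (6,3)+ 2/4 ok · (6,4)# 3/5 ok · (6,5)# 4/5 ok · (6,7)+ 0/2 unhappy
Row 7: (7,1)+ 1/1 ok · (7,4)# 3/4 ok · (7,5)# 4/4 ok · (7,6)# 3/4 ok · (7,7)# 1/2 ok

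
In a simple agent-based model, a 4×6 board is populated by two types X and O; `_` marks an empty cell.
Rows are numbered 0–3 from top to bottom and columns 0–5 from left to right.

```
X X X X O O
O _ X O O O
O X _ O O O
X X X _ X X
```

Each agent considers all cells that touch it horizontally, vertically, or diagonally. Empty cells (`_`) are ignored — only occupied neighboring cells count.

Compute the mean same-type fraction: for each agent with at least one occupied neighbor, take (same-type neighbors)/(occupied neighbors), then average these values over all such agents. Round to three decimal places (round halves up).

Row 0: (0,0)X 1/2 · (0,1)X 3/4 · (0,2)X 3/4 · (0,3)X 2/5 · (0,4)O 4/5 · (0,5)O 3/3
Row 1: (1,0)O 1/4 · (1,2)X 4/6 · (1,3)O 4/7 · (1,4)O 7/8 · (1,5)O 5/5
Row 2: (2,0)O 1/4 · (2,1)X 4/6 · (2,3)O 3/6 · (2,4)O 5/7 · (2,5)O 3/5
Row 3: (3,0)X 2/3 · (3,1)X 3/4 · (3,2)X 2/3 · (3,4)X 1/4 · (3,5)X 1/3
Sum over 21 agents: 1/2 + 3/4 + 3/4 + 2/5 + 4/5 + 3/3 + 1/4 + 4/6 + 4/7 + 7/8 + 5/5 + 1/4 + 4/6 + 3/6 + 5/7 + 3/5 + 2/3 + 3/4 + 2/3 + 1/4 + 1/3 = 3629/280; mean = 3629/280 ÷ 21 = 3629/5880 = 0.617176… → 0.617.

0.617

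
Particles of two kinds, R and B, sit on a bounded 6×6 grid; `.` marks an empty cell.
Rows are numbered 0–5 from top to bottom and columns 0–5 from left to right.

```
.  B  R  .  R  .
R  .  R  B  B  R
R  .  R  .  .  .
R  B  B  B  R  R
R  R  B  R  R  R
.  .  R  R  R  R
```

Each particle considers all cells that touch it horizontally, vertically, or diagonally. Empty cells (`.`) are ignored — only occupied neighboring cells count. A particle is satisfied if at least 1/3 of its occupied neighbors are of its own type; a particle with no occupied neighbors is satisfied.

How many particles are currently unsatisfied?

4

Row 0: (0,1)B 0/3 unhappy · (0,2)R 1/3 ok · (0,4)R 1/3 ok
Row 1: (1,0)R 1/2 ok · (1,2)R 2/4 ok · (1,3)B 1/5 unhappy · (1,4)B 1/3 ok · (1,5)R 1/2 ok
Row 2: (2,0)R 2/3 ok · (2,2)R 1/5 unhappy
Row 3: (3,0)R 3/4 ok · (3,1)B 2/7 unhappy · (3,2)B 3/6 ok · (3,3)B 2/6 ok · (3,4)R 4/5 ok · (3,5)R 3/3 ok
Row 4: (4,0)R 2/3 ok · (4,1)R 3/6 ok · (4,2)B 3/7 ok · (4,3)R 5/8 ok · (4,4)R 7/8 ok · (4,5)R 5/5 ok
Row 5: (5,2)R 3/4 ok · (5,3)R 4/5 ok · (5,4)R 5/5 ok · (5,5)R 3/3 ok
Unsatisfied: (0,1), (1,3), (2,2), (3,1) — 4 in total.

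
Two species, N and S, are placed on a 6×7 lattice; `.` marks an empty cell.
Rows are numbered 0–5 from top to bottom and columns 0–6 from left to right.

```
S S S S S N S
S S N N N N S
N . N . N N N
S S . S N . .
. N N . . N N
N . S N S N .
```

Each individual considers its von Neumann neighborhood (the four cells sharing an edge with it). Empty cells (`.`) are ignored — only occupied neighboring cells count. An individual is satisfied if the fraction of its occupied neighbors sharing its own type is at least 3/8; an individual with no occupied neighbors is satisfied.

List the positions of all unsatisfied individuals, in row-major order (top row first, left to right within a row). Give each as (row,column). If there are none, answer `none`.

(0,4), (0,5), (1,6), (2,0), (3,3), (5,2), (5,3), (5,4)

(0,0)S 2/2 ok
(0,1)S 3/3 ok
(0,2)S 2/3 ok
(0,3)S 2/3 ok
(0,4)S 1/3 unhappy
(0,5)N 1/3 unhappy
(0,6)S 1/2 ok
(1,0)S 2/3 ok
(1,1)S 2/3 ok
(1,2)N 2/4 ok
(1,3)N 2/3 ok
(1,4)N 3/4 ok
(1,5)N 3/4 ok
(1,6)S 1/3 unhappy
(2,0)N 0/2 unhappy
(2,2)N 1/1 ok
(2,4)N 3/3 ok
(2,5)N 3/3 ok
(2,6)N 1/2 ok
(3,0)S 1/2 ok
(3,1)S 1/2 ok
(3,3)S 0/1 unhappy
(3,4)N 1/2 ok
(4,1)N 1/2 ok
(4,2)N 1/2 ok
(4,5)N 2/2 ok
(4,6)N 1/1 ok
(5,0)N 0/0 ok
(5,2)S 0/2 unhappy
(5,3)N 0/2 unhappy
(5,4)S 0/2 unhappy
(5,5)N 1/2 ok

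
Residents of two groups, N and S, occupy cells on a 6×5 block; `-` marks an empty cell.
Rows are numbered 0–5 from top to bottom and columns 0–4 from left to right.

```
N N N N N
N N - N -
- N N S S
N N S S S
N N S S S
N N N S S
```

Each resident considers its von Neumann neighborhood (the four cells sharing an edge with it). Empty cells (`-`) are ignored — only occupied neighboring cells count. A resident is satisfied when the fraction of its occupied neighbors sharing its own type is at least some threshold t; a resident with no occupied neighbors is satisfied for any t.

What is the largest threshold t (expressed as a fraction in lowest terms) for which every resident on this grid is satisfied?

(0,0)N 2/2
(0,1)N 3/3
(0,2)N 2/2
(0,3)N 3/3
(0,4)N 1/1
(1,0)N 2/2
(1,1)N 3/3
(1,3)N 1/2
(2,1)N 3/3
(2,2)N 1/3
(2,3)S 2/4
(2,4)S 2/2
(3,0)N 2/2
(3,1)N 3/4
(3,2)S 2/4
(3,3)S 4/4
(3,4)S 3/3
(4,0)N 3/3
(4,1)N 3/4
(4,2)S 2/4
(4,3)S 4/4
(4,4)S 3/3
(5,0)N 2/2
(5,1)N 3/3
(5,2)N 1/3
(5,3)S 2/3
(5,4)S 2/2
The smallest same-type fraction is 1/3 at (2,2), which reduces to 1/3. Any threshold above that leaves this resident unsatisfied.

1/3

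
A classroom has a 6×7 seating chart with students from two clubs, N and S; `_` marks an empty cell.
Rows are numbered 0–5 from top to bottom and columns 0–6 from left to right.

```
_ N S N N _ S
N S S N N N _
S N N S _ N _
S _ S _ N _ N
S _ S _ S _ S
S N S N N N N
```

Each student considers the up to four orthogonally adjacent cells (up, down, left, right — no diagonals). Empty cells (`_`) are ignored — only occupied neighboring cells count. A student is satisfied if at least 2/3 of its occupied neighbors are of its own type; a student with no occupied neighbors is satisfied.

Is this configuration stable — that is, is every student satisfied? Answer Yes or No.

No

Row 0: (0,1)N 0/2 ✗ · (0,2)S 1/3 ✗ · (0,3)N 2/3 ✓ · (0,4)N 2/2 ✓ · (0,6)S 0/0 ✓
Row 1: (1,0)N 0/2 ✗ · (1,1)S 1/4 ✗ · (1,2)S 2/4 ✗ · (1,3)N 2/4 ✗ · (1,4)N 3/3 ✓ · (1,5)N 2/2 ✓
Row 2: (2,0)S 1/3 ✗ · (2,1)N 1/3 ✗ · (2,2)N 1/4 ✗ · (2,3)S 0/2 ✗ · (2,5)N 1/1 ✓
Row 3: (3,0)S 2/2 ✓ · (3,2)S 1/2 ✗ · (3,4)N 0/1 ✗ · (3,6)N 0/1 ✗
Row 4: (4,0)S 2/2 ✓ · (4,2)S 2/2 ✓ · (4,4)S 0/2 ✗ · (4,6)S 0/2 ✗
Row 5: (5,0)S 1/2 ✗ · (5,1)N 0/2 ✗ · (5,2)S 1/3 ✗ · (5,3)N 1/2 ✗ · (5,4)N 2/3 ✓ · (5,5)N 2/2 ✓ · (5,6)N 1/2 ✗
For instance (0,1) has only 0/2 same-type neighbors, below 2/3.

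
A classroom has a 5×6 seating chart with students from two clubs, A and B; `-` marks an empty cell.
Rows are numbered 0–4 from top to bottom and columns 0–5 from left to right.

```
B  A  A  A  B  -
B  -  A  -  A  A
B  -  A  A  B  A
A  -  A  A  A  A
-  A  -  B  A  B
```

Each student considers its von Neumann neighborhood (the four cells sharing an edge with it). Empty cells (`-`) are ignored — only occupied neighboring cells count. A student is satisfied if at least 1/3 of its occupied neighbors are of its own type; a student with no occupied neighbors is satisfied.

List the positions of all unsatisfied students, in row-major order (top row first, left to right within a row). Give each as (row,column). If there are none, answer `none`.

Row 0: (0,0)B 1/2 satisfied · (0,1)A 1/2 satisfied · (0,2)A 3/3 satisfied · (0,3)A 1/2 satisfied · (0,4)B 0/2 not
Row 1: (1,0)B 2/2 satisfied · (1,2)A 2/2 satisfied · (1,4)A 1/3 satisfied · (1,5)A 2/2 satisfied
Row 2: (2,0)B 1/2 satisfied · (2,2)A 3/3 satisfied · (2,3)A 2/3 satisfied · (2,4)B 0/4 not · (2,5)A 2/3 satisfied
Row 3: (3,0)A 0/1 not · (3,2)A 2/2 satisfied · (3,3)A 3/4 satisfied · (3,4)A 3/4 satisfied · (3,5)A 2/3 satisfied
Row 4: (4,1)A 0/0 satisfied · (4,3)B 0/2 not · (4,4)A 1/3 satisfied · (4,5)B 0/2 not

(0,4), (2,4), (3,0), (4,3), (4,5)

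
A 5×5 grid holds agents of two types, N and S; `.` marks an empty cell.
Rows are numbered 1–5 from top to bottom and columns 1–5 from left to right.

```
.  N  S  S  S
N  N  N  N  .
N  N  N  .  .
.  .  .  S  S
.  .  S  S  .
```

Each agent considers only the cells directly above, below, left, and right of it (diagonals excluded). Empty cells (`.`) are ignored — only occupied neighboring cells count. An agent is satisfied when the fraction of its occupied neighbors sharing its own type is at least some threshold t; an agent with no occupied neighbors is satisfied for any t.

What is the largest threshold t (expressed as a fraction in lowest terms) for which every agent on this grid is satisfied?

1/3

Row 1: (1,2)N 1/2 · (1,3)S 1/3 · (1,4)S 2/3 · (1,5)S 1/1
Row 2: (2,1)N 2/2 · (2,2)N 4/4 · (2,3)N 3/4 · (2,4)N 1/2
Row 3: (3,1)N 2/2 · (3,2)N 3/3 · (3,3)N 2/2
Row 4: (4,4)S 2/2 · (4,5)S 1/1
Row 5: (5,3)S 1/1 · (5,4)S 2/2
The smallest same-type fraction is 1/3 at (1,3), which reduces to 1/3. Any threshold above that leaves this agent unsatisfied.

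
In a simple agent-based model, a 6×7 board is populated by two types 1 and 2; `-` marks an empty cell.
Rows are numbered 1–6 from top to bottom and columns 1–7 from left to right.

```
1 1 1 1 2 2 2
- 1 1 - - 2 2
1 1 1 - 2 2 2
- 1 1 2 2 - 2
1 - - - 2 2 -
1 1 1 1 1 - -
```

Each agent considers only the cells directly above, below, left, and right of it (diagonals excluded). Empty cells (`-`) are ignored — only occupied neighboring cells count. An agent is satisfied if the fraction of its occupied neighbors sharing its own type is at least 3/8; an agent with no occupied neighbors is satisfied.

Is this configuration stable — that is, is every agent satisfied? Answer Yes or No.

Row 1: (1,1)1 1/1 ok · (1,2)1 3/3 ok · (1,3)1 3/3 ok · (1,4)1 1/2 ok · (1,5)2 1/2 ok · (1,6)2 3/3 ok · (1,7)2 2/2 ok
Row 2: (2,2)1 3/3 ok · (2,3)1 3/3 ok · (2,6)2 3/3 ok · (2,7)2 3/3 ok
Row 3: (3,1)1 1/1 ok · (3,2)1 4/4 ok · (3,3)1 3/3 ok · (3,5)2 2/2 ok · (3,6)2 3/3 ok · (3,7)2 3/3 ok
Row 4: (4,2)1 2/2 ok · (4,3)1 2/3 ok · (4,4)2 1/2 ok · (4,5)2 3/3 ok · (4,7)2 1/1 ok
Row 5: (5,1)1 1/1 ok · (5,5)2 2/3 ok · (5,6)2 1/1 ok
Row 6: (6,1)1 2/2 ok · (6,2)1 2/2 ok · (6,3)1 2/2 ok · (6,4)1 2/2 ok · (6,5)1 1/2 ok
All meet the threshold, so the configuration is stable.

Yes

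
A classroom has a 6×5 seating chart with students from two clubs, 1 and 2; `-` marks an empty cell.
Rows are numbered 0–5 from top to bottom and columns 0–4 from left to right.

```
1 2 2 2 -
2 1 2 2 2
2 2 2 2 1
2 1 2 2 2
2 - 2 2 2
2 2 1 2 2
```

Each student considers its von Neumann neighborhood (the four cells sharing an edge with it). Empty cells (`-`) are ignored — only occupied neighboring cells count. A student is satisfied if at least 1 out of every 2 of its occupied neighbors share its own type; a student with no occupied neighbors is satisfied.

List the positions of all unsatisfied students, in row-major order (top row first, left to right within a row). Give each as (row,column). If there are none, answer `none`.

(0,0)1 0/2 unhappy
(0,1)2 1/3 unhappy
(0,2)2 3/3 ok
(0,3)2 2/2 ok
(1,0)2 1/3 unhappy
(1,1)1 0/4 unhappy
(1,2)2 3/4 ok
(1,3)2 4/4 ok
(1,4)2 1/2 ok
(2,0)2 3/3 ok
(2,1)2 2/4 ok
(2,2)2 4/4 ok
(2,3)2 3/4 ok
(2,4)1 0/3 unhappy
(3,0)2 2/3 ok
(3,1)1 0/3 unhappy
(3,2)2 3/4 ok
(3,3)2 4/4 ok
(3,4)2 2/3 ok
(4,0)2 2/2 ok
(4,2)2 2/3 ok
(4,3)2 4/4 ok
(4,4)2 3/3 ok
(5,0)2 2/2 ok
(5,1)2 1/2 ok
(5,2)1 0/3 unhappy
(5,3)2 2/3 ok
(5,4)2 2/2 ok

(0,0), (0,1), (1,0), (1,1), (2,4), (3,1), (5,2)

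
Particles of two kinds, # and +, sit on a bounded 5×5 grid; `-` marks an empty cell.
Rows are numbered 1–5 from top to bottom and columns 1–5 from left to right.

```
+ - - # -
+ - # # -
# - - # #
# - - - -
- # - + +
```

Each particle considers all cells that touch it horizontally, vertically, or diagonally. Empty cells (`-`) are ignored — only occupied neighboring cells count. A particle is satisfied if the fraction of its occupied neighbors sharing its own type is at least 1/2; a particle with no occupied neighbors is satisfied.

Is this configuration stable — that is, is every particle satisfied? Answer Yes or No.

Yes

Row 1: (1,1)+ 1/1 ok · (1,4)# 2/2 ok
Row 2: (2,1)+ 1/2 ok · (2,3)# 3/3 ok · (2,4)# 4/4 ok
Row 3: (3,1)# 1/2 ok · (3,4)# 3/3 ok · (3,5)# 2/2 ok
Row 4: (4,1)# 2/2 ok
Row 5: (5,2)# 1/1 ok · (5,4)+ 1/1 ok · (5,5)+ 1/1 ok
All meet the threshold, so the configuration is stable.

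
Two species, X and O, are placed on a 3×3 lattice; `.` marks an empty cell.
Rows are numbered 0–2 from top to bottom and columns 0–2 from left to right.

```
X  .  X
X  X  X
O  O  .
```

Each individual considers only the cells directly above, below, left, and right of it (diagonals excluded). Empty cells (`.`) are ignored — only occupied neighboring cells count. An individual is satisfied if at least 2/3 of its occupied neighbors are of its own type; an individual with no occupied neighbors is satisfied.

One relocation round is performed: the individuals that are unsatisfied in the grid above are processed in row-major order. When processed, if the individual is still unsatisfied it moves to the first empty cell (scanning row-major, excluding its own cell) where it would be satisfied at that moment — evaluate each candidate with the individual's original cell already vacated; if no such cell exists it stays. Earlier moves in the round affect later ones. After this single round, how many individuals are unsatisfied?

2

Initially unsatisfied (in order): (2,0), (2,1).
  (2,0): no empty cell satisfies it; stays.
  (2,1): no empty cell satisfies it; stays.
Resulting grid:
X . X
X X X
O O .
Unsatisfied now: (2,0), (2,1).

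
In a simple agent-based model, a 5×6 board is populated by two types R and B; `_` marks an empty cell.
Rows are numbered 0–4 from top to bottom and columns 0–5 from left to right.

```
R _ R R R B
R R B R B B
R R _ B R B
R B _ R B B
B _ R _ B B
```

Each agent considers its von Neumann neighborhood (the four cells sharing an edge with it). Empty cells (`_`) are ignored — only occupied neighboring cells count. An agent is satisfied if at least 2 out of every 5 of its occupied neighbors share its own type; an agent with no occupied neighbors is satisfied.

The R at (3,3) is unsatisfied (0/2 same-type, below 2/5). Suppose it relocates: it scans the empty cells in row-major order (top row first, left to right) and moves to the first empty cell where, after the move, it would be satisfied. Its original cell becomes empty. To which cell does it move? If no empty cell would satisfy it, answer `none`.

Vacating (3,3). Empty cells in order:
  (0,1): 3/3 same-type → satisfied — stop here.

(0,1)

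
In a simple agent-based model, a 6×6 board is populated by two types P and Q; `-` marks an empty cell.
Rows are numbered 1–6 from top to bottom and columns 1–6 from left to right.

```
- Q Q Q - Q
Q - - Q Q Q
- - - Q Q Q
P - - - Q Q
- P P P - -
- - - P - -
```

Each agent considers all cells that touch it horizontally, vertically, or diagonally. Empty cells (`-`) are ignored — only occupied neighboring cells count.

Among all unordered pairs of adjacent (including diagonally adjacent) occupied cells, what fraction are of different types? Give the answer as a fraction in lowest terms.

Scan each occupied cell's neighbors to the right and below (and the two forward diagonals) so each pair is counted once.
From row 1: 0 unlike of 8 pairs (running 0/8).
From row 2: 0 unlike of 9 pairs (running 0/17).
From row 3: 0 unlike of 7 pairs (running 0/24).
From row 4: 1 unlike of 3 pairs (running 1/27).
From row 5: 0 unlike of 4 pairs (running 1/31).
Total adjacent occupied pairs: 31; unlike-type pairs: 1.
1/31 is already in lowest terms.

1/31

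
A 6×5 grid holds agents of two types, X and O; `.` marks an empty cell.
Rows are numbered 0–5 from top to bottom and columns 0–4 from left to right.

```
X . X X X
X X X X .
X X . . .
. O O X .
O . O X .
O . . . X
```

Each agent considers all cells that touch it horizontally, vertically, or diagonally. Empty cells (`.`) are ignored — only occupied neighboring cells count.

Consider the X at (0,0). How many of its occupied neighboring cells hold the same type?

2

Occupied neighbors of (0,0): (1,0)=X, (1,1)=X.
Same type (X): 2 of 2.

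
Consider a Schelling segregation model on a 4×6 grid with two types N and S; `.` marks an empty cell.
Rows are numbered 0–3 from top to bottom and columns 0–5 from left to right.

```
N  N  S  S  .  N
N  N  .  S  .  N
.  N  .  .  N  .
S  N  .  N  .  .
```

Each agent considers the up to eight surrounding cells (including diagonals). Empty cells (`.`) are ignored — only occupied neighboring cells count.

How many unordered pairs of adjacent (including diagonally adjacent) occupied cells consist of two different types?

5

Scan each occupied cell's neighbors to the right and below (and the two forward diagonals) so each pair is counted once.
From row 0: 2 unlike of 11 pairs (running 2/11).
From row 1: 1 unlike of 5 pairs (running 3/16).
From row 2: 1 unlike of 3 pairs (running 4/19).
From row 3: 1 unlike of 1 pairs (running 5/20).
Total adjacent occupied pairs: 20; unlike-type pairs: 5.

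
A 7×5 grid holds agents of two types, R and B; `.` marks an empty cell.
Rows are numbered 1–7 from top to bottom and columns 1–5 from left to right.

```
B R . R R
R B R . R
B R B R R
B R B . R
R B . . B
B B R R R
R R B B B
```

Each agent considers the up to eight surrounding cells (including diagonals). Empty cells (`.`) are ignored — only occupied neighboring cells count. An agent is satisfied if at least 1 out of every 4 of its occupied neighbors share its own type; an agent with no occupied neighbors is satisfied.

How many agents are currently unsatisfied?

Row 1: (1,1)B 1/3 ok · (1,2)R 2/4 ok · (1,4)R 3/3 ok · (1,5)R 2/2 ok
Row 2: (2,1)R 2/5 ok · (2,2)B 3/7 ok · (2,3)R 4/6 ok · (2,5)R 4/4 ok
Row 3: (3,1)B 2/5 ok · (3,2)R 3/8 ok · (3,3)B 2/6 ok · (3,4)R 4/6 ok · (3,5)R 3/3 ok
Row 4: (4,1)B 2/5 ok · (4,2)R 2/7 ok · (4,3)B 2/5 ok · (4,5)R 2/3 ok
Row 5: (5,1)R 1/5 unhappy · (5,2)B 4/7 ok · (5,5)B 0/3 unhappy
Row 6: (6,1)B 2/5 ok · (6,2)B 3/7 ok · (6,3)R 2/6 ok · (6,4)R 2/6 ok · (6,5)R 1/4 ok
Row 7: (7,1)R 1/3 ok · (7,2)R 2/5 ok · (7,3)B 2/5 ok · (7,4)B 2/5 ok · (7,5)B 1/3 ok
Unsatisfied: (5,1), (5,5) — 2 in total.

2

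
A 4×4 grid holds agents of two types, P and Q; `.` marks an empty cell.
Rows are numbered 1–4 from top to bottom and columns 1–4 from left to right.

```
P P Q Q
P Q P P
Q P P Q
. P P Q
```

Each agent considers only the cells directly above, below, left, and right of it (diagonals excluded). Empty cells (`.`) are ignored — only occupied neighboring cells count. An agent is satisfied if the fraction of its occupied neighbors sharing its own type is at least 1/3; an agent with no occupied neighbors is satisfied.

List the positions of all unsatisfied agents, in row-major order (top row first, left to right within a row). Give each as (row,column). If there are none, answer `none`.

Row 1: (1,1)P 2/2 satisfied · (1,2)P 1/3 satisfied · (1,3)Q 1/3 satisfied · (1,4)Q 1/2 satisfied
Row 2: (2,1)P 1/3 satisfied · (2,2)Q 0/4 not · (2,3)P 2/4 satisfied · (2,4)P 1/3 satisfied
Row 3: (3,1)Q 0/2 not · (3,2)P 2/4 satisfied · (3,3)P 3/4 satisfied · (3,4)Q 1/3 satisfied
Row 4: (4,2)P 2/2 satisfied · (4,3)P 2/3 satisfied · (4,4)Q 1/2 satisfied

(2,2), (3,1)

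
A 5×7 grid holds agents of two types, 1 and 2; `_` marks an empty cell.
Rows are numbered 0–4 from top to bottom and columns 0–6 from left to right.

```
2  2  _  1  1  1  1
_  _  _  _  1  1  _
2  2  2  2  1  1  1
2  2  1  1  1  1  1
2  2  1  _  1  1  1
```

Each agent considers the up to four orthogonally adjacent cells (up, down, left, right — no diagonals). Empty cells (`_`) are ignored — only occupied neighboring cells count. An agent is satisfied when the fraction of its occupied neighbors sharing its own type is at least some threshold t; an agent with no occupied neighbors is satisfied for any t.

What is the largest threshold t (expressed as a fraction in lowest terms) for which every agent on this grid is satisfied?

1/3

(0,0)2 1/1
(0,1)2 1/1
(0,3)1 1/1
(0,4)1 3/3
(0,5)1 3/3
(0,6)1 1/1
(1,4)1 3/3
(1,5)1 3/3
(2,0)2 2/2
(2,1)2 3/3
(2,2)2 2/3
(2,3)2 1/3
(2,4)1 3/4
(2,5)1 4/4
(2,6)1 2/2
(3,0)2 3/3
(3,1)2 3/4
(3,2)1 2/4
(3,3)1 2/3
(3,4)1 4/4
(3,5)1 4/4
(3,6)1 3/3
(4,0)2 2/2
(4,1)2 2/3
(4,2)1 1/2
(4,4)1 2/2
(4,5)1 3/3
(4,6)1 2/2
The smallest same-type fraction is 1/3 at (2,3), which reduces to 1/3. Any threshold above that leaves this agent unsatisfied.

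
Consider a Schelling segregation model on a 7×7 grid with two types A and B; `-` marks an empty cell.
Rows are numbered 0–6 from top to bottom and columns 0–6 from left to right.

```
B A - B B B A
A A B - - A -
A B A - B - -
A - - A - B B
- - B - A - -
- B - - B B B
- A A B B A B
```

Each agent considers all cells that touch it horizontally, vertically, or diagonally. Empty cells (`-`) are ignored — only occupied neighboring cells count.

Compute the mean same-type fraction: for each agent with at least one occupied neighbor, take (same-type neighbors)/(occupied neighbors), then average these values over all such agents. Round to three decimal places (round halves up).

Row 0: (0,0)B 0/3 · (0,1)A 2/4 · (0,3)B 2/2 · (0,4)B 2/3 · (0,5)B 1/3 · (0,6)A 1/2
Row 1: (1,0)A 3/5 · (1,1)A 4/7 · (1,2)B 2/5 · (1,5)A 1/4
Row 2: (2,0)A 3/4 · (2,1)B 1/6 · (2,2)A 2/4 · (2,4)B 1/3
Row 3: (3,0)A 1/2 · (3,3)A 2/4 · (3,5)B 2/3 · (3,6)B 1/1
Row 4: (4,2)B 1/2 · (4,4)A 1/4
Row 5: (5,1)B 1/3 · (5,4)B 3/5 · (5,5)B 4/6 · (5,6)B 2/3
Row 6: (6,1)A 1/2 · (6,2)A 1/3 · (6,3)B 2/3 · (6,4)B 3/4 · (6,5)A 0/5 · (6,6)B 2/3
Sum over 30 agents: 0/3 + 2/4 + 2/2 + 2/3 + 1/3 + 1/2 + 3/5 + 4/7 + 2/5 + 1/4 + 3/4 + 1/6 + 2/4 + 1/3 + 1/2 + 2/4 + 2/3 + 1/1 + 1/2 + 1/4 + 1/3 + 3/5 + 4/6 + 2/3 + 1/2 + 1/3 + 2/3 + 3/4 + 0/5 + 2/3 = 531/35; mean = 531/35 ÷ 30 = 177/350 = 0.505714… → 0.506.

0.506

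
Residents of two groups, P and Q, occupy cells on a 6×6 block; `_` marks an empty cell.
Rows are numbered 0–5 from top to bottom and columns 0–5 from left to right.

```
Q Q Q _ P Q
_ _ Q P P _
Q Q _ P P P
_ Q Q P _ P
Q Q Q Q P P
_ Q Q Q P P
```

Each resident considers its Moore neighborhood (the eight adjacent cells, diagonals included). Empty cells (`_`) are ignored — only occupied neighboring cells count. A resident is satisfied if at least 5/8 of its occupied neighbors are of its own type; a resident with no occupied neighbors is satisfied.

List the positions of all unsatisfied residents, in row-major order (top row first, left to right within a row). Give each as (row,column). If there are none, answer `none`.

(0,0)Q 1/1 ok
(0,1)Q 3/3 ok
(0,2)Q 2/3 ok
(0,4)P 2/3 ok
(0,5)Q 0/2 unhappy
(1,2)Q 3/5 unhappy
(1,3)P 4/6 ok
(1,4)P 5/6 ok
(2,0)Q 2/2 ok
(2,1)Q 4/4 ok
(2,3)P 4/6 ok
(2,4)P 6/6 ok
(2,5)P 3/3 ok
(3,1)Q 6/6 ok
(3,2)Q 5/7 ok
(3,3)P 3/6 unhappy
(3,5)P 4/4 ok
(4,0)Q 3/3 ok
(4,1)Q 6/6 ok
(4,2)Q 7/8 ok
(4,3)Q 4/7 unhappy
(4,4)P 5/7 ok
(4,5)P 4/4 ok
(5,1)Q 4/4 ok
(5,2)Q 5/5 ok
(5,3)Q 3/5 unhappy
(5,4)P 3/5 unhappy
(5,5)P 3/3 ok

(0,5), (1,2), (3,3), (4,3), (5,3), (5,4)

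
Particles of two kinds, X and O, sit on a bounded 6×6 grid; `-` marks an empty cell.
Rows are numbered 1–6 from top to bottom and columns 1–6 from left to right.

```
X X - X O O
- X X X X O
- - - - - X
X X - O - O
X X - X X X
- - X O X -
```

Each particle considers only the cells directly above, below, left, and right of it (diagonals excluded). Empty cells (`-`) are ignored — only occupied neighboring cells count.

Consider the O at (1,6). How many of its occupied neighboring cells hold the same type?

Occupied neighbors of (1,6): (2,6)=O, (1,5)=O.
Same type (O): 2 of 2.

2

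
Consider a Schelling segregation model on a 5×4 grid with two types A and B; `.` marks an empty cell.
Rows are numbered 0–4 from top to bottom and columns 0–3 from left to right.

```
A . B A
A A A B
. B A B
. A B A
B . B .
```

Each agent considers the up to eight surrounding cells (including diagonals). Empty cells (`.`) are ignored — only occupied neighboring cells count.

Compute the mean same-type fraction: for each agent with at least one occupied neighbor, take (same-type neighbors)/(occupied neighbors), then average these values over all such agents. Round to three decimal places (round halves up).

0.406

(0,0)A 2/2
(0,2)B 1/4
(0,3)A 1/3
(1,0)A 2/3
(1,1)A 4/6
(1,2)A 3/7
(1,3)B 2/5
(2,1)B 1/6
(2,2)A 4/8
(2,3)B 2/5
(3,1)A 1/5
(3,2)B 3/6
(3,3)A 1/4
(4,0)B 0/1
(4,2)B 1/3
Sum over 15 agents: 2/2 + 1/4 + 1/3 + 2/3 + 4/6 + 3/7 + 2/5 + 1/6 + 4/8 + 2/5 + 1/5 + 3/6 + 1/4 + 0/1 + 1/3 = 128/21; mean = 128/21 ÷ 15 = 128/315 = 0.406349… → 0.406.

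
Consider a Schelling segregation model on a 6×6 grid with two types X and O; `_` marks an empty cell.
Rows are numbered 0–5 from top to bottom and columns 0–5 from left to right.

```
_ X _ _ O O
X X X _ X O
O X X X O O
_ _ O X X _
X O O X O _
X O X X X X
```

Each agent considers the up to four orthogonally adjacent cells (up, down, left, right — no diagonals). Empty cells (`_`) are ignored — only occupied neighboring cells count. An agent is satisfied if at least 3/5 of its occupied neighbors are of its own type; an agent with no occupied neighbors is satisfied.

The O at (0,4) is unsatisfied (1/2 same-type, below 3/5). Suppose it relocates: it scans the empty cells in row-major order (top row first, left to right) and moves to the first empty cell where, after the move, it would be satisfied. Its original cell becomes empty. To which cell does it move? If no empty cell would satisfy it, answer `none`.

(0,3)

Vacating (0,4). Empty cells in order:
  (0,0): 0/2 same-type → still unsatisfied.
  (0,2): 0/2 same-type → still unsatisfied.
  (0,3): 0/0 same-type → satisfied — stop here.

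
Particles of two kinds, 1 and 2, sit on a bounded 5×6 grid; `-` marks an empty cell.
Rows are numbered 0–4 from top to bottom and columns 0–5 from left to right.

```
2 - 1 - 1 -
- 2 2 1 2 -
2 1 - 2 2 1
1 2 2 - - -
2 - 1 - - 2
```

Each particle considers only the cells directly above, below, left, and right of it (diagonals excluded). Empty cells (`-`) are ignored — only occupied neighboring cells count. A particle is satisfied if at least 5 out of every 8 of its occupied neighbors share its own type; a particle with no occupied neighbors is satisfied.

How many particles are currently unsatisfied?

15

Row 0: (0,0)2 0/0 ✓ · (0,2)1 0/1 ✗ · (0,4)1 0/1 ✗
Row 1: (1,1)2 1/2 ✗ · (1,2)2 1/3 ✗ · (1,3)1 0/3 ✗ · (1,4)2 1/3 ✗
Row 2: (2,0)2 0/2 ✗ · (2,1)1 0/3 ✗ · (2,3)2 1/2 ✗ · (2,4)2 2/3 ✓ · (2,5)1 0/1 ✗
Row 3: (3,0)1 0/3 ✗ · (3,1)2 1/3 ✗ · (3,2)2 1/2 ✗
Row 4: (4,0)2 0/1 ✗ · (4,2)1 0/1 ✗ · (4,5)2 0/0 ✓
Unsatisfied: (0,2), (0,4), (1,1), (1,2), (1,3), (1,4), (2,0), (2,1), (2,3), (2,5), (3,0), (3,1), (3,2), (4,0), (4,2) — 15 in total.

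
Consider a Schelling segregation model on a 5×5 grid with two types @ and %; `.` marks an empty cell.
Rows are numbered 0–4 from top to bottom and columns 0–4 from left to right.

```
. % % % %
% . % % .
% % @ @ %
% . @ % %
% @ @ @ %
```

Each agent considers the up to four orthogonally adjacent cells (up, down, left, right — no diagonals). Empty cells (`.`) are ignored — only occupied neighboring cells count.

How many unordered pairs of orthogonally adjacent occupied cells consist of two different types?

9

Scan each occupied cell's neighbors to the right and below so each pair is counted once.
Row 0: %(0,1)–%(0,2)= %(0,2)–%(0,3)= %(0,2)–%(1,2)= %(0,3)–%(0,4)= %(0,3)–%(1,3)=  → 0/5 unlike.
Row 1: %(1,0)–%(2,0)= %(1,2)–%(1,3)= %(1,2)–@(2,2)≠ %(1,3)–@(2,3)≠  → 2/4 unlike.
Row 2: %(2,0)–%(2,1)= %(2,0)–%(3,0)= %(2,1)–@(2,2)≠ @(2,2)–@(2,3)= @(2,2)–@(3,2)= @(2,3)–%(2,4)≠ @(2,3)–%(3,3)≠ %(2,4)–%(3,4)=  → 3/8 unlike.
Row 3: %(3,0)–%(4,0)= @(3,2)–%(3,3)≠ @(3,2)–@(4,2)= %(3,3)–%(3,4)= %(3,3)–@(4,3)≠ %(3,4)–%(4,4)=  → 2/6 unlike.
Row 4: %(4,0)–@(4,1)≠ @(4,1)–@(4,2)= @(4,2)–@(4,3)= @(4,3)–%(4,4)≠  → 2/4 unlike.
Total adjacent occupied pairs: 27; unlike-type pairs: 9.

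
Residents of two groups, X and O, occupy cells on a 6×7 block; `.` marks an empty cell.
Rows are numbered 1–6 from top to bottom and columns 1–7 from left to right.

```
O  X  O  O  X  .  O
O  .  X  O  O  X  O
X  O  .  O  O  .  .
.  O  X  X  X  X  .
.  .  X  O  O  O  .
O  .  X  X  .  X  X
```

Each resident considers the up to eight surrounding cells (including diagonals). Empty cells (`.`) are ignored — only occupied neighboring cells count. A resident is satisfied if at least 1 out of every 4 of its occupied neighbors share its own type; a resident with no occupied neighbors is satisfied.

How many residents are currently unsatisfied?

5

(1,1)O 1/2 satisfied
(1,2)X 1/4 satisfied
(1,3)O 2/4 satisfied
(1,4)O 3/5 satisfied
(1,5)X 1/4 satisfied
(1,7)O 1/2 satisfied
(2,1)O 2/4 satisfied
(2,3)X 1/6 not
(2,4)O 5/7 satisfied
(2,5)O 4/6 satisfied
(2,6)X 1/5 not
(2,7)O 1/2 satisfied
(3,1)X 0/3 not
(3,2)O 2/5 satisfied
(3,4)O 3/7 satisfied
(3,5)O 3/7 satisfied
(4,2)O 1/4 satisfied
(4,3)X 2/6 satisfied
(4,4)X 3/7 satisfied
(4,5)X 2/7 satisfied
(4,6)X 1/4 satisfied
(5,3)X 4/6 satisfied
(5,4)O 1/7 not
(5,5)O 2/7 satisfied
(5,6)O 1/5 not
(6,1)O 0/0 satisfied
(6,3)X 2/3 satisfied
(6,4)X 2/4 satisfied
(6,6)X 1/3 satisfied
(6,7)X 1/2 satisfied
Unsatisfied: (2,3), (2,6), (3,1), (5,4), (5,6) — 5 in total.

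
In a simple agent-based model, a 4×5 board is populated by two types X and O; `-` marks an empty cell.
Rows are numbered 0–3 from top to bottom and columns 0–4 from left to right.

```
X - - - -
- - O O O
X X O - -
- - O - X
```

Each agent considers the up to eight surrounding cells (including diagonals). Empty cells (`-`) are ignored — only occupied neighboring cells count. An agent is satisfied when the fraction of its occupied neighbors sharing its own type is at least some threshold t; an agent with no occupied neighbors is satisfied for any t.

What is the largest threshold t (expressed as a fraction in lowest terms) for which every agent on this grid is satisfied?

1/4

(0,0)X — no occupied neighbors
(1,2)O 2/3
(1,3)O 3/3
(1,4)O 1/1
(2,0)X 1/1
(2,1)X 1/4
(2,2)O 3/4
(3,2)O 1/2
(3,4)X — no occupied neighbors
The smallest same-type fraction is 1/4 at (2,1), which reduces to 1/4. Any threshold above that leaves this agent unsatisfied.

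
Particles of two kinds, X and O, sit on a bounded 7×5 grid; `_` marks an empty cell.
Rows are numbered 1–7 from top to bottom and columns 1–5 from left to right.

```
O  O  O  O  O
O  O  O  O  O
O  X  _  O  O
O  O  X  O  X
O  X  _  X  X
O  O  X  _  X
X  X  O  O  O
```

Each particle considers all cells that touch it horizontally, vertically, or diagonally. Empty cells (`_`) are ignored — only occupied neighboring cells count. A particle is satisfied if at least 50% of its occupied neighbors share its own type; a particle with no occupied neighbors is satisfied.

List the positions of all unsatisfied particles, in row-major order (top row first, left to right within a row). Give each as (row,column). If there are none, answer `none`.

(1,1)O 3/3 satisfied
(1,2)O 5/5 satisfied
(1,3)O 5/5 satisfied
(1,4)O 5/5 satisfied
(1,5)O 3/3 satisfied
(2,1)O 4/5 satisfied
(2,2)O 6/7 satisfied
(2,3)O 6/7 satisfied
(2,4)O 7/7 satisfied
(2,5)O 5/5 satisfied
(3,1)O 4/5 satisfied
(3,2)X 1/7 not
(3,4)O 5/7 satisfied
(3,5)O 4/5 satisfied
(4,1)O 3/5 satisfied
(4,2)O 3/6 satisfied
(4,3)X 3/6 satisfied
(4,4)O 2/6 not
(4,5)X 2/5 not
(5,1)O 4/5 satisfied
(5,2)X 2/7 not
(5,4)X 5/6 satisfied
(5,5)X 3/4 satisfied
(6,1)O 2/5 not
(6,2)O 3/7 not
(6,3)X 3/6 satisfied
(6,5)X 2/4 satisfied
(7,1)X 1/3 not
(7,2)X 2/5 not
(7,3)O 2/4 satisfied
(7,4)O 2/4 satisfied
(7,5)O 1/2 satisfied

(3,2), (4,4), (4,5), (5,2), (6,1), (6,2), (7,1), (7,2)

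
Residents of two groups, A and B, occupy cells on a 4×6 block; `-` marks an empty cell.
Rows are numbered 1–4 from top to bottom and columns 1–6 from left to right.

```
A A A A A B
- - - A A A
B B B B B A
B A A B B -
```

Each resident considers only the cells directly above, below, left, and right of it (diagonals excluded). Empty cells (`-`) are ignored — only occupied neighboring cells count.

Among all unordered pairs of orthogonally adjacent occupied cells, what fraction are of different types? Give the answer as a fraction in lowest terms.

Scan each occupied cell's neighbors to the right and below so each pair is counted once.
Row 1: A(1,1)–A(1,2)= A(1,2)–A(1,3)= A(1,3)–A(1,4)= A(1,4)–A(1,5)= A(1,4)–A(2,4)= A(1,5)–B(1,6)≠ A(1,5)–A(2,5)= B(1,6)–A(2,6)≠  → 2/8 unlike.
Row 2: A(2,4)–A(2,5)= A(2,4)–B(3,4)≠ A(2,5)–A(2,6)= A(2,5)–B(3,5)≠ A(2,6)–A(3,6)=  → 2/5 unlike.
Row 3: B(3,1)–B(3,2)= B(3,1)–B(4,1)= B(3,2)–B(3,3)= B(3,2)–A(4,2)≠ B(3,3)–B(3,4)= B(3,3)–A(4,3)≠ B(3,4)–B(3,5)= B(3,4)–B(4,4)= B(3,5)–A(3,6)≠ B(3,5)–B(4,5)=  → 3/10 unlike.
Row 4: B(4,1)–A(4,2)≠ A(4,2)–A(4,3)= A(4,3)–B(4,4)≠ B(4,4)–B(4,5)=  → 2/4 unlike.
Total adjacent occupied pairs: 27; unlike-type pairs: 9.
9/27 reduces to 1/3.

1/3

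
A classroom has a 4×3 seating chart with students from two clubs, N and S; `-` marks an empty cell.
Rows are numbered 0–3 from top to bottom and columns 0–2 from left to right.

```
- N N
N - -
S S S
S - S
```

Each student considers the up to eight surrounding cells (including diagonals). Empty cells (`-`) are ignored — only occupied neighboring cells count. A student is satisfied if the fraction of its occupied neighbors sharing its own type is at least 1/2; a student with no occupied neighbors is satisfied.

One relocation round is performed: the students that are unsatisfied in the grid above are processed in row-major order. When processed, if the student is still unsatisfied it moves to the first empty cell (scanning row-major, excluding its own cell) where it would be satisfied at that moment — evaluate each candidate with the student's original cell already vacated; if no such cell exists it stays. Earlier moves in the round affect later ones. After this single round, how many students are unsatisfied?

0

Initially unsatisfied (in order): (1,0).
  (1,0) → (0,0).
Resulting grid:
N N N
- - -
S S S
S - S
All satisfied now.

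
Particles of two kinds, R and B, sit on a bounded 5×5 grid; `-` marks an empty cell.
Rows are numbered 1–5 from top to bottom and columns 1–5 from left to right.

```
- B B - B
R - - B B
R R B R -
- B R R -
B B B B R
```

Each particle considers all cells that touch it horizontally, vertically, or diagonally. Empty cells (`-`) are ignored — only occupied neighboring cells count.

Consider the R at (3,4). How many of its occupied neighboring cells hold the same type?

Occupied neighbors of (3,4): (2,4)=B, (2,5)=B, (3,3)=B, (4,3)=R, (4,4)=R.
Same type (R): 2 of 5.

2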